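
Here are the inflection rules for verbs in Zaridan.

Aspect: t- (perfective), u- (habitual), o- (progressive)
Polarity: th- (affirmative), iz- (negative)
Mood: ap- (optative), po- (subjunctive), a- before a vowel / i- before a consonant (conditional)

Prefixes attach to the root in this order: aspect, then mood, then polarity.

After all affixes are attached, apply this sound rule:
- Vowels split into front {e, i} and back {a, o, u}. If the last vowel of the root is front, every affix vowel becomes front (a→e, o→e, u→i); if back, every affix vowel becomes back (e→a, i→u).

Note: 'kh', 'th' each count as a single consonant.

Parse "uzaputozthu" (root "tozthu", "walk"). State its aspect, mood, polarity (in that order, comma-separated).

habitual, optative, negative

Segment: iz-ap-u-tozthu.
aspect: u- → habitual.
mood: ap- → optative.
polarity: iz- → negative.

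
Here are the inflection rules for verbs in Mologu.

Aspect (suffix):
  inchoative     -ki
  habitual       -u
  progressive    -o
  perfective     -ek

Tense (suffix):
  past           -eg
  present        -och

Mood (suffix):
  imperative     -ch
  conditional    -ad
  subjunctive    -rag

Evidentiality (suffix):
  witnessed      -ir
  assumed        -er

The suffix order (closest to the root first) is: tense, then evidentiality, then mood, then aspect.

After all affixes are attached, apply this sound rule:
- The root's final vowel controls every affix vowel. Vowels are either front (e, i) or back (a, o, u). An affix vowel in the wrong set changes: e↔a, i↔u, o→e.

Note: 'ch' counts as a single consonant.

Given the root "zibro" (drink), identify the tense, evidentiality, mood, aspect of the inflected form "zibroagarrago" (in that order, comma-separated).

Segment: zibro-eg-er-rag-o.
tense: -eg → past.
evidentiality: -er → assumed.
mood: -rag → subjunctive.
aspect: -o → progressive.

past, assumed, subjunctive, progressive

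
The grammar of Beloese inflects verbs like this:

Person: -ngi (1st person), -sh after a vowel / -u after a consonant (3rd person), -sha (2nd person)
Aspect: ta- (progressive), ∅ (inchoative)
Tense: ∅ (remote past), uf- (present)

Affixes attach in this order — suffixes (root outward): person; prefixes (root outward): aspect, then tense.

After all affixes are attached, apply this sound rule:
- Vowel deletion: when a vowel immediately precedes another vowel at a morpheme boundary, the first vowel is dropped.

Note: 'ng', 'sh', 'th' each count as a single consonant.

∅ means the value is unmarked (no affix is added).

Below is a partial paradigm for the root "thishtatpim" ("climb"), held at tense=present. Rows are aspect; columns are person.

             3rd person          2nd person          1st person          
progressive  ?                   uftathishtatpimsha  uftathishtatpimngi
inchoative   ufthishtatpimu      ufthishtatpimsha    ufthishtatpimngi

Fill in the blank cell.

Attach aspect progressive ta- → tathishtatpim.
Attach tense present uf- → uftathishtatpim.
Attach person 3rd person -u (after consonant 'm') → uftathishtatpimu.
Vowel deletion: no change.

uftathishtatpimu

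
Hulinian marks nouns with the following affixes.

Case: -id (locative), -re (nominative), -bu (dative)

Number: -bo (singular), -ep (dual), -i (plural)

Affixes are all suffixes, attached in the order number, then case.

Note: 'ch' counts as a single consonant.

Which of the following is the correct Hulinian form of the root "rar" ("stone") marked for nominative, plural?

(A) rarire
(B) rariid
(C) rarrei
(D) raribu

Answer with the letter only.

Attach number plural -i → rari.
Attach case nominative -re → rarire.
So the correct form is rarire, option (A).
(C) rarrei is wrong: it has the affixes in the wrong order.
(B) rariid is wrong: it uses locative instead of nominative for case.
(D) raribu is wrong: it uses dative instead of nominative for case.

A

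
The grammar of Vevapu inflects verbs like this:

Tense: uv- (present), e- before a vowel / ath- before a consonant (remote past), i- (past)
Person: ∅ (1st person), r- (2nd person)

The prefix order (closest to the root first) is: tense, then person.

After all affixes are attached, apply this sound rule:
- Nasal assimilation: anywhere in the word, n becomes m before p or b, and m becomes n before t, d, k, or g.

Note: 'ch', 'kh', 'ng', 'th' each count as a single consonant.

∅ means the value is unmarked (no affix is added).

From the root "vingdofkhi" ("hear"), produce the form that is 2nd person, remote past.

Attach tense remote past ath- (before consonant 'v') → athvingdofkhi.
Attach person 2nd person r- → rathvingdofkhi.
Nasal assimilation: no change.

rathvingdofkhi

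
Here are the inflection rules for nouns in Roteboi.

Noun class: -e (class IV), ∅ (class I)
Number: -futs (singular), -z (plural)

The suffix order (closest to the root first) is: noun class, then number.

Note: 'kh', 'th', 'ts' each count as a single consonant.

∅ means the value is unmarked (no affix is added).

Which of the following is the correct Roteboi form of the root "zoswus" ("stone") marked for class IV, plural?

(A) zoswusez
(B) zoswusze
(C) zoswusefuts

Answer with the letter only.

A

Attach noun class class IV -e → zoswuse.
Attach number plural -z → zoswusez.
So the correct form is zoswusez, option (A).
(C) zoswusefuts is wrong: it uses singular instead of plural for number.
(B) zoswusze is wrong: it has the affixes in the wrong order.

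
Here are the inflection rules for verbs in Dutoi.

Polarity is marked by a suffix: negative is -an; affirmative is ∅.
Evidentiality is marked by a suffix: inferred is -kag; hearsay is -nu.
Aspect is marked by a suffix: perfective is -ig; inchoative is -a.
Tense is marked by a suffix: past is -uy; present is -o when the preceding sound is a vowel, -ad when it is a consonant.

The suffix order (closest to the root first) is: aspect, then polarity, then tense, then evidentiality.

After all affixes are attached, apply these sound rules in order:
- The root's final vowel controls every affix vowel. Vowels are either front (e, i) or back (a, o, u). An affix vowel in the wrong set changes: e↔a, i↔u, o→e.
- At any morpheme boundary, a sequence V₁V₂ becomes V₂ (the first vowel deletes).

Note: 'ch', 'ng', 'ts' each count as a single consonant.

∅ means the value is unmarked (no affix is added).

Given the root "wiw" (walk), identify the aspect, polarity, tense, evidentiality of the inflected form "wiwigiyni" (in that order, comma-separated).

Segment: wiw-ig-uy-nu.
aspect: -ig → perfective.
polarity: ∅ → affirmative.
tense: -uy → past.
evidentiality: -nu → hearsay.

perfective, affirmative, past, hearsay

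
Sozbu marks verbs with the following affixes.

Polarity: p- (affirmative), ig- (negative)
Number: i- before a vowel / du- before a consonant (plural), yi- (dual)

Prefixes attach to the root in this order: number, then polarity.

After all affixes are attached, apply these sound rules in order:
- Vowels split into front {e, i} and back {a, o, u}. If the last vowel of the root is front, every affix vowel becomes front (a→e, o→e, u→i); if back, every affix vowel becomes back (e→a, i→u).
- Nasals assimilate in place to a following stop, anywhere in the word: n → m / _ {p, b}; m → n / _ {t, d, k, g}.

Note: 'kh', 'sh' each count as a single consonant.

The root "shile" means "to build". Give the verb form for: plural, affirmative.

Attach number plural du- (before consonant 'sh') → dushile.
Attach polarity affirmative p- → pdushile.
Apply vowel harmony: pdushile → pdishile.
Nasal assimilation: no change.

pdishile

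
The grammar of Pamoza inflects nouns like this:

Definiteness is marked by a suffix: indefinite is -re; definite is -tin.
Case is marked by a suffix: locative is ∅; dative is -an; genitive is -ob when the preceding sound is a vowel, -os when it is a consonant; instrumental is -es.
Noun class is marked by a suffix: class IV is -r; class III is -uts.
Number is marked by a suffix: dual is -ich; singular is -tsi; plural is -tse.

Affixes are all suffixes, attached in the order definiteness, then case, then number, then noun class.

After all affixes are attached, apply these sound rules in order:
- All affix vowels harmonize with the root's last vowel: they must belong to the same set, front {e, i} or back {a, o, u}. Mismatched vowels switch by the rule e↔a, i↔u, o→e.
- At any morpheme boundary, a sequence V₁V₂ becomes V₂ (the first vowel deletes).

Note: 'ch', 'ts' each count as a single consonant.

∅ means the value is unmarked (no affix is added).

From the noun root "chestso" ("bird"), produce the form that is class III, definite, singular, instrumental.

Attach definiteness definite -tin → chestsotin.
Attach case instrumental -es → chestsotines.
Attach number singular -tsi → chestsotinestsi.
Attach noun class class III -uts → chestsotinestsiuts.
Apply vowel harmony: chestsotinestsiuts → chestsotunastsuuts.
Apply vowel deletion: chestsotunastsuuts → chestsotunastsuts.

chestsotunastsuts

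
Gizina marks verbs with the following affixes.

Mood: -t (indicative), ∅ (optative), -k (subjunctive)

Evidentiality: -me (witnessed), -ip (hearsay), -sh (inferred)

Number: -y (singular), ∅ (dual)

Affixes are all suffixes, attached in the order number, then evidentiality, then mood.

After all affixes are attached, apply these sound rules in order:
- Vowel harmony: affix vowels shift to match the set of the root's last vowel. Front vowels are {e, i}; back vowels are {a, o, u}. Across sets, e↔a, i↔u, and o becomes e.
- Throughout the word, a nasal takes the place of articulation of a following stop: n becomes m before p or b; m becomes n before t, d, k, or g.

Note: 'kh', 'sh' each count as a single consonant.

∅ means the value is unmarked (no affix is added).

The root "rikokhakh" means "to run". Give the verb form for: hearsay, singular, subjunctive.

rikokhakhyupk

Attach number singular -y → rikokhakhy.
Attach evidentiality hearsay -ip → rikokhakhyip.
Attach mood subjunctive -k → rikokhakhyipk.
Apply vowel harmony: rikokhakhyipk → rikokhakhyupk.
Nasal assimilation: no change.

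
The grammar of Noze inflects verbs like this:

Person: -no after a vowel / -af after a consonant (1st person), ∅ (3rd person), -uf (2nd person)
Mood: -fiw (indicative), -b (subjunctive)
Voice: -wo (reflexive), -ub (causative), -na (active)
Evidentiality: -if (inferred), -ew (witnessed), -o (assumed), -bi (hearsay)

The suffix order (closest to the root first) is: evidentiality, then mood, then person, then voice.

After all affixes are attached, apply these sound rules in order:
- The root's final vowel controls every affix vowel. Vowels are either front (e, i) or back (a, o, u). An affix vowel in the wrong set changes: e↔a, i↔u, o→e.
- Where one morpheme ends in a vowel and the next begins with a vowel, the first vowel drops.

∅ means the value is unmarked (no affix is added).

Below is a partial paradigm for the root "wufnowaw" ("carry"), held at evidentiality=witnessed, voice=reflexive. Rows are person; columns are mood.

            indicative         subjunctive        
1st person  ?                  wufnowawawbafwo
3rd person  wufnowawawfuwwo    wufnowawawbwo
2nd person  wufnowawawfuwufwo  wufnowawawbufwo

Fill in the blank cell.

wufnowawawfuwafwo

Attach evidentiality witnessed -ew → wufnowawew.
Attach mood indicative -fiw → wufnowawewfiw.
Attach person 1st person -af (after consonant 'w') → wufnowawewfiwaf.
Attach voice reflexive -wo → wufnowawewfiwafwo.
Apply vowel harmony: wufnowawewfiwafwo → wufnowawawfuwafwo.
Vowel deletion: no change.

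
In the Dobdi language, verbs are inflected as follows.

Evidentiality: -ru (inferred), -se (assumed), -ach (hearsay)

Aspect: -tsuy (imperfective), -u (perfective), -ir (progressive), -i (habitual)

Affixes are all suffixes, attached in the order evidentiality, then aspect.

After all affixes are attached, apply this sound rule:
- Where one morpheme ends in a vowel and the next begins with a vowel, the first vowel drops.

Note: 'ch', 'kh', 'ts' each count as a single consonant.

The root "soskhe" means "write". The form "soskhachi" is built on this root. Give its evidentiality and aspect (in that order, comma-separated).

Segment: soskhe-ach-i.
evidentiality: -ach → hearsay.
aspect: -i → habitual.

hearsay, habitual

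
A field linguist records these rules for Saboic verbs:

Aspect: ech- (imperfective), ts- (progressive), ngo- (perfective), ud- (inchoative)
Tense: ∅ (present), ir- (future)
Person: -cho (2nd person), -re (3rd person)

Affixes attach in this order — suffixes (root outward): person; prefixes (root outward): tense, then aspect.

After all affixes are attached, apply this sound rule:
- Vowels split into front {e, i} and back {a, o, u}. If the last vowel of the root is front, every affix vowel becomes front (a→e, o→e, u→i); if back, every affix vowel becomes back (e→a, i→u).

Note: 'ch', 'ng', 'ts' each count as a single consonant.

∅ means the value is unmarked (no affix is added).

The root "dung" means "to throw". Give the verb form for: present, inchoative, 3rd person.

uddungra

tense = present: zero marking, form stays dung.
Attach aspect inchoative ud- → uddung.
Attach person 3rd person -re → uddungre.
Apply vowel harmony: uddungre → uddungra.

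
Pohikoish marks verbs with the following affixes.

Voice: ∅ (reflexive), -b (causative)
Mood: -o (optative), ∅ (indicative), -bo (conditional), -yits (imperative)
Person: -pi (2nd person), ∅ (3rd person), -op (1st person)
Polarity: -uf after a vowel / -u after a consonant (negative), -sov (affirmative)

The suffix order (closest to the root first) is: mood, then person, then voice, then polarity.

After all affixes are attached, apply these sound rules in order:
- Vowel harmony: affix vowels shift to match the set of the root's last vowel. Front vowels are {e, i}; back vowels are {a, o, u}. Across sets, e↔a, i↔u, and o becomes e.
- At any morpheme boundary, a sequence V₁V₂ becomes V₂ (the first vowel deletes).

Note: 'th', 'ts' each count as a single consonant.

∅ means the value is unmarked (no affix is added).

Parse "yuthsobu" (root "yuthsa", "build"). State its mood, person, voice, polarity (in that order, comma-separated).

optative, 3rd person, causative, negative

Segment: yuthsa-o-b-u.
mood: -o → optative.
person: ∅ → 3rd person.
voice: -b → causative.
polarity: -uf/u → negative.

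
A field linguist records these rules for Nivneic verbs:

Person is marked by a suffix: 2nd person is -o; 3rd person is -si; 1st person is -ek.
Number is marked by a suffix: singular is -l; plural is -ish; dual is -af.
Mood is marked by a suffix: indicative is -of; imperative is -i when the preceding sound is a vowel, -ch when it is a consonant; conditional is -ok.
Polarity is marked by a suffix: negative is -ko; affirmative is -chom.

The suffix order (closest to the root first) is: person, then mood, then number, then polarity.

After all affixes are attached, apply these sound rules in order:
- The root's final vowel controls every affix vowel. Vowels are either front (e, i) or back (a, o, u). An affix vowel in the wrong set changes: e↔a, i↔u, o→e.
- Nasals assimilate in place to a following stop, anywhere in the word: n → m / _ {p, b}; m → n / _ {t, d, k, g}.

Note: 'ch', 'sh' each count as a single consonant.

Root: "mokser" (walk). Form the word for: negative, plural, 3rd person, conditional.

moksersiekishke

Attach person 3rd person -si → moksersi.
Attach mood conditional -ok → moksersiok.
Attach number plural -ish → moksersiokish.
Attach polarity negative -ko → moksersiokishko.
Apply vowel harmony: moksersiokishko → moksersiekishke.
Nasal assimilation: no change.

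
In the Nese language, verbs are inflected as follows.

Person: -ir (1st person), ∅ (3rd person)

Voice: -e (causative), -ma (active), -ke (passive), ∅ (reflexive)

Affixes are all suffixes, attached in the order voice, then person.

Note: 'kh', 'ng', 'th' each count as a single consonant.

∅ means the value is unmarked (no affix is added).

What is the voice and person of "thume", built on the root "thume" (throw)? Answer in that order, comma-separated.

Segment: thume.
voice: ∅ → reflexive.
person: ∅ → 3rd person.

reflexive, 3rd person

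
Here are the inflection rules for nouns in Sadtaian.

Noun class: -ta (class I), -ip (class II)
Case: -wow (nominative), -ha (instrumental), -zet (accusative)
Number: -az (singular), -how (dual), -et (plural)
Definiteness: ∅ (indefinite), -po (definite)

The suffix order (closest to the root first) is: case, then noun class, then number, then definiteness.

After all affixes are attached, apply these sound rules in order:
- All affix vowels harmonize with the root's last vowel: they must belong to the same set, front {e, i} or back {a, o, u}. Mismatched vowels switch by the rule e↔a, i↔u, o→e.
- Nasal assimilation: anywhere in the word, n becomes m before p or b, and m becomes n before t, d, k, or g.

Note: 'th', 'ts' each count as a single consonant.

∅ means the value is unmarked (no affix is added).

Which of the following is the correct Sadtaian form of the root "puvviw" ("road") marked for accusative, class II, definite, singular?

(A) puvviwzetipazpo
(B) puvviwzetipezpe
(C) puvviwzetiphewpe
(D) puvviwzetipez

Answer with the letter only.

B

Attach case accusative -zet → puvviwzet.
Attach noun class class II -ip → puvviwzetip.
Attach number singular -az → puvviwzetipaz.
Attach definiteness definite -po → puvviwzetipazpo.
Apply vowel harmony: puvviwzetipazpo → puvviwzetipezpe.
Nasal assimilation: no change.
So the correct form is puvviwzetipezpe, option (B).
(C) puvviwzetiphewpe is wrong: it uses dual instead of singular for number.
(A) puvviwzetipazpo is wrong: it fails to apply the sound rule(s).
(D) puvviwzetipez is wrong: it uses indefinite instead of definite for definiteness.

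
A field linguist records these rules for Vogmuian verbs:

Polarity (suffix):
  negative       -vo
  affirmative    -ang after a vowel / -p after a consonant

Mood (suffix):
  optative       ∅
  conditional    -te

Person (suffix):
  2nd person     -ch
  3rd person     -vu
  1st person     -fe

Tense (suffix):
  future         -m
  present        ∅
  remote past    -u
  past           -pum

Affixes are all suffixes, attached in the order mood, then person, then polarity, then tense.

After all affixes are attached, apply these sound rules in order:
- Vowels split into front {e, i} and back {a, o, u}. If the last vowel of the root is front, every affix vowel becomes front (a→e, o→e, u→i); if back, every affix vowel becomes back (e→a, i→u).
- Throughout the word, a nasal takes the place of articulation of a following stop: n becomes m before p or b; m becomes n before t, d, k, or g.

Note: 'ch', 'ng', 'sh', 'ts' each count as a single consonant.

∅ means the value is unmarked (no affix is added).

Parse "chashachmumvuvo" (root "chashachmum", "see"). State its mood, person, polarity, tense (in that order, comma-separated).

Segment: chashachmum-vu-vo.
mood: ∅ → optative.
person: -vu → 3rd person.
polarity: -vo → negative.
tense: ∅ → present.

optative, 3rd person, negative, present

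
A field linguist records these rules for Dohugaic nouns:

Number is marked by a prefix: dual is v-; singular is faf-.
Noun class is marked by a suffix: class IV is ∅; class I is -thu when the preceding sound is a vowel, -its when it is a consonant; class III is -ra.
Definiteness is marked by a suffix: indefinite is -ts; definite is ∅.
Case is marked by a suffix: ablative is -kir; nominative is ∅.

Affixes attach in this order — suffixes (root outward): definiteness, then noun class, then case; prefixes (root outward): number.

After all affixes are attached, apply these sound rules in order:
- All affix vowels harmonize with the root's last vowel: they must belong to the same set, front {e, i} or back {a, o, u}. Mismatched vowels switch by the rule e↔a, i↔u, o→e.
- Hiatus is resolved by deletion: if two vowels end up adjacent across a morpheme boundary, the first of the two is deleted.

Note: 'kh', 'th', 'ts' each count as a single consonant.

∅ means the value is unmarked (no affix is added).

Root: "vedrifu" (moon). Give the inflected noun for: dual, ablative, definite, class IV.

definiteness = definite: zero marking, form stays vedrifu.
Attach number dual v- → vvedrifu.
noun class = class IV: zero marking, form stays vvedrifu.
Attach case ablative -kir → vvedrifukir.
Apply vowel harmony: vvedrifukir → vvedrifukur.
Vowel deletion: no change.

vvedrifukur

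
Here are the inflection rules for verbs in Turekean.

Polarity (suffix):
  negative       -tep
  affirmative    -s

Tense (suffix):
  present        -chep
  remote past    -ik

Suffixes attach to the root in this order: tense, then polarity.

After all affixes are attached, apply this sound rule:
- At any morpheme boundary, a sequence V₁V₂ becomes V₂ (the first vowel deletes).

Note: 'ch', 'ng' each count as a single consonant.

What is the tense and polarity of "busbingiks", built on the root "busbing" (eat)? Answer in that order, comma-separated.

Segment: busbing-ik-s.
tense: -ik → remote past.
polarity: -s → affirmative.

remote past, affirmative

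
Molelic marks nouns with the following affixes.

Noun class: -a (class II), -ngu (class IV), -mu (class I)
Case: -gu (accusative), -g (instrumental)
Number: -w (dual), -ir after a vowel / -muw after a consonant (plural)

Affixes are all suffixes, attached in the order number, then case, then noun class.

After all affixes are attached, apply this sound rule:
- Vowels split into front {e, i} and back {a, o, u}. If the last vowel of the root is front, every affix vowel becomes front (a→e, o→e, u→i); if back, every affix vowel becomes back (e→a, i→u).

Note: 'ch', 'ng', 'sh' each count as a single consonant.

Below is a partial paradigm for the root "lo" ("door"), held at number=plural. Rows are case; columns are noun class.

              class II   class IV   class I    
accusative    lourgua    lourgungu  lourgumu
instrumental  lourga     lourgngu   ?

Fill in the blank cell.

lourgmu

Attach number plural -ir (after vowel 'o') → loir.
Attach case instrumental -g → loirg.
Attach noun class class I -mu → loirgmu.
Apply vowel harmony: loirgmu → lourgmu.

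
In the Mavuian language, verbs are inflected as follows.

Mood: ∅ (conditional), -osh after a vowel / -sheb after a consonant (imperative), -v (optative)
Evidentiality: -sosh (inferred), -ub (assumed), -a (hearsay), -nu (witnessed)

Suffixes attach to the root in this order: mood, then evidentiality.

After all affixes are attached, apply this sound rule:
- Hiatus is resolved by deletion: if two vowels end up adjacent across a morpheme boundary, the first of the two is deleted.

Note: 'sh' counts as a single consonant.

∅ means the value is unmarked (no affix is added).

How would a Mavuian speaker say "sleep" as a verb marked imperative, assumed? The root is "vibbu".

Attach mood imperative -osh (after vowel 'u') → vibbuosh.
Attach evidentiality assumed -ub → vibbuoshub.
Apply vowel deletion: vibbuoshub → vibboshub.

vibboshub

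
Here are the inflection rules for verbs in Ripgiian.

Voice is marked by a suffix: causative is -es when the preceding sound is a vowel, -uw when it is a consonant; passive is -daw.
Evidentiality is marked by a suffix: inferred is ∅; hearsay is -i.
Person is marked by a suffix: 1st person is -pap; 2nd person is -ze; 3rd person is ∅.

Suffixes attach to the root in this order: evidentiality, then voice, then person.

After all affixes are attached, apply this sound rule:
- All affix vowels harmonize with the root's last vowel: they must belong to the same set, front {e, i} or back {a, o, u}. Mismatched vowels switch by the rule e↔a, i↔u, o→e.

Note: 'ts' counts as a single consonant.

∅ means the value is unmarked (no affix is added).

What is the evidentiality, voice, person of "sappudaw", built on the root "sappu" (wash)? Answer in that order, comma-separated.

Segment: sappu-daw.
evidentiality: ∅ → inferred.
voice: -daw → passive.
person: ∅ → 3rd person.

inferred, passive, 3rd person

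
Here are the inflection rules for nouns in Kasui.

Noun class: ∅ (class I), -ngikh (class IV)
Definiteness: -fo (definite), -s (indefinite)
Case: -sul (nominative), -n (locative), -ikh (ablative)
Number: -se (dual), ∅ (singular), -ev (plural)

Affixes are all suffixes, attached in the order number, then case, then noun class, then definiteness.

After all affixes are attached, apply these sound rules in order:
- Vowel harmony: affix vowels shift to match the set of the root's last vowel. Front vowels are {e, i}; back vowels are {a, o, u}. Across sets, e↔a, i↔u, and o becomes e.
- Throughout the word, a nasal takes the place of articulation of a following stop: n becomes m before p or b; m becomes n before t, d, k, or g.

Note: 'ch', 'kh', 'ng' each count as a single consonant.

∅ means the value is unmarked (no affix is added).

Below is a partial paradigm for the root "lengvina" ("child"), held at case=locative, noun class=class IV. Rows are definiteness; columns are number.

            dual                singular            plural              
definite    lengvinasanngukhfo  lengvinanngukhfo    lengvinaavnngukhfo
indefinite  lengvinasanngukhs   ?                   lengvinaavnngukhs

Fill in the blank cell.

lengvinanngukhs

number = singular: zero marking, form stays lengvina.
Attach case locative -n → lengvinan.
Attach noun class class IV -ngikh → lengvinanngikh.
Attach definiteness indefinite -s → lengvinanngikhs.
Apply vowel harmony: lengvinanngikhs → lengvinanngukhs.
Nasal assimilation: no change.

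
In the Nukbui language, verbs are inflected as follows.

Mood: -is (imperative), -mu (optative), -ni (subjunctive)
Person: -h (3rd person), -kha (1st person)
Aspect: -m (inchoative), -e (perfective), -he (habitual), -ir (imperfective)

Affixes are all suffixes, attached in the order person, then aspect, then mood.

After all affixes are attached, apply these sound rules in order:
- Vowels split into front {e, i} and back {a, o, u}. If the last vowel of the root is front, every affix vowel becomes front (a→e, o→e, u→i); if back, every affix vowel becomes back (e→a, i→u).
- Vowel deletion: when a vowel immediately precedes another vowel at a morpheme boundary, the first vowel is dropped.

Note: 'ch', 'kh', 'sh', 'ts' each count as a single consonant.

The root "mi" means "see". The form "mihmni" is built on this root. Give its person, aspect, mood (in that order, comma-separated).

3rd person, inchoative, subjunctive

Segment: mi-h-m-ni.
person: -h → 3rd person.
aspect: -m → inchoative.
mood: -ni → subjunctive.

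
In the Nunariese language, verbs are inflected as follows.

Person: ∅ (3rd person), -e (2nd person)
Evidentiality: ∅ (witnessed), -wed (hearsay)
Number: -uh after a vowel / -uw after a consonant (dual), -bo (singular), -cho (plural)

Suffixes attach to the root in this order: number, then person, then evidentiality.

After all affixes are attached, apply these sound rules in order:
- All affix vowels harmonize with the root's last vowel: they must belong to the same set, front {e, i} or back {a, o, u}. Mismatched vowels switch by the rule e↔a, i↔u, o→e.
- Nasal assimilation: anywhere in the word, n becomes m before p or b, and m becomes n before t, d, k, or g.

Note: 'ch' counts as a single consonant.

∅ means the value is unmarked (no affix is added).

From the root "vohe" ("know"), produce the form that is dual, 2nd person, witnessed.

voheihe

Attach number dual -uh (after vowel 'e') → voheuh.
Attach person 2nd person -e → voheuhe.
evidentiality = witnessed: zero marking, form stays voheuhe.
Apply vowel harmony: voheuhe → voheihe.
Nasal assimilation: no change.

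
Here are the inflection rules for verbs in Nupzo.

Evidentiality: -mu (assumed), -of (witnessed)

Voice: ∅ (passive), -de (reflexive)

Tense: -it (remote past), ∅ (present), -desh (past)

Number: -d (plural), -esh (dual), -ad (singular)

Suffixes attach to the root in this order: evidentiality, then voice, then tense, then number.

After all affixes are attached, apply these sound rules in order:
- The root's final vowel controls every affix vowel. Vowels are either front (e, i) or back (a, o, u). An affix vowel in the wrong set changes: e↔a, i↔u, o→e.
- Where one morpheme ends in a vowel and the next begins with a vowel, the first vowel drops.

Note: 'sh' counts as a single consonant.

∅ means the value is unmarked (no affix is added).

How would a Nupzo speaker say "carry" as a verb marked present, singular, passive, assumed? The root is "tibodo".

Attach evidentiality assumed -mu → tibodomu.
voice = passive: zero marking, form stays tibodomu.
tense = present: zero marking, form stays tibodomu.
Attach number singular -ad → tibodomuad.
Vowel harmony: no change.
Apply vowel deletion: tibodomuad → tibodomad.

tibodomad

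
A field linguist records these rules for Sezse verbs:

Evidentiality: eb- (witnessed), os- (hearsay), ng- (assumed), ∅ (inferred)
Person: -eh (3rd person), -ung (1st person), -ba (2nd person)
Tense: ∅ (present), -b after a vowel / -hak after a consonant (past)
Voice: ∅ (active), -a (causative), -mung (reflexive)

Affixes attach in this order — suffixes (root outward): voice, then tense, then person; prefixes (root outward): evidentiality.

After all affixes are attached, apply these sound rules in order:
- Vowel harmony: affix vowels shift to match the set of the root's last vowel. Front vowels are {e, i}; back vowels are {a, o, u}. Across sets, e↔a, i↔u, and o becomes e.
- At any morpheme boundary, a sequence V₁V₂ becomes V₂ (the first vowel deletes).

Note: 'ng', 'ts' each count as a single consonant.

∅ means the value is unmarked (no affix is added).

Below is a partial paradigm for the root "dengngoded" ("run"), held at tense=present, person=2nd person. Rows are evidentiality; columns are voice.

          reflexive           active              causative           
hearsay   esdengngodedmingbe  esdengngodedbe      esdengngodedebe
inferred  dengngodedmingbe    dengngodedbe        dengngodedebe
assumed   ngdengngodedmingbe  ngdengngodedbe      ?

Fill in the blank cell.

ngdengngodedebe

Attach voice causative -a → dengngodeda.
tense = present: zero marking, form stays dengngodeda.
Attach evidentiality assumed ng- → ngdengngodeda.
Attach person 2nd person -ba → ngdengngodedaba.
Apply vowel harmony: ngdengngodedaba → ngdengngodedebe.
Vowel deletion: no change.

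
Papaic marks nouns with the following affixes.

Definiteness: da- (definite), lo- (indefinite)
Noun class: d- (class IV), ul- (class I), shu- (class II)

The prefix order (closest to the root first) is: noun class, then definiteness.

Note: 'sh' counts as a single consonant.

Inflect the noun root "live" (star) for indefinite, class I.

Attach noun class class I ul- → ullive.
Attach definiteness indefinite lo- → loullive.

loullive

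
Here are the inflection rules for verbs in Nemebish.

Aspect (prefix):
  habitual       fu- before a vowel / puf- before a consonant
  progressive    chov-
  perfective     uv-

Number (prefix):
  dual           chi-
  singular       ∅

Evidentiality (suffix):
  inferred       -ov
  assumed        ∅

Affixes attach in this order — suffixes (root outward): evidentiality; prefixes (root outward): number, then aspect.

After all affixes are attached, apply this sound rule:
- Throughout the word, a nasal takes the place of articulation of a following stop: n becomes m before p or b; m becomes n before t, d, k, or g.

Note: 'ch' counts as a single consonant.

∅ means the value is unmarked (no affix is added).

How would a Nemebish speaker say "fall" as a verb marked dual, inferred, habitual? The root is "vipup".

pufchivipupov

Attach number dual chi- → chivipup.
Attach aspect habitual puf- (before consonant 'ch') → pufchivipup.
Attach evidentiality inferred -ov → pufchivipupov.
Nasal assimilation: no change.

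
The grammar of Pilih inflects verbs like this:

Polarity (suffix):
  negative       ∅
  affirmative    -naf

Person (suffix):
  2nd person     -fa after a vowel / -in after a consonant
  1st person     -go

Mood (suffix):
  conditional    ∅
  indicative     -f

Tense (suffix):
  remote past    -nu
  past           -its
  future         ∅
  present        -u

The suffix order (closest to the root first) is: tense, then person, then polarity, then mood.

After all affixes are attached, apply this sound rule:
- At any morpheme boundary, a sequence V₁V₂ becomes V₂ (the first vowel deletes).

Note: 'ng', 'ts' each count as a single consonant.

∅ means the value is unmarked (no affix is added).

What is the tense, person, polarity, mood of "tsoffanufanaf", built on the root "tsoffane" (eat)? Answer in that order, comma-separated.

present, 2nd person, affirmative, conditional

Segment: tsoffane-u-fa-naf.
tense: -u → present.
person: -fa/in → 2nd person.
polarity: -naf → affirmative.
mood: ∅ → conditional.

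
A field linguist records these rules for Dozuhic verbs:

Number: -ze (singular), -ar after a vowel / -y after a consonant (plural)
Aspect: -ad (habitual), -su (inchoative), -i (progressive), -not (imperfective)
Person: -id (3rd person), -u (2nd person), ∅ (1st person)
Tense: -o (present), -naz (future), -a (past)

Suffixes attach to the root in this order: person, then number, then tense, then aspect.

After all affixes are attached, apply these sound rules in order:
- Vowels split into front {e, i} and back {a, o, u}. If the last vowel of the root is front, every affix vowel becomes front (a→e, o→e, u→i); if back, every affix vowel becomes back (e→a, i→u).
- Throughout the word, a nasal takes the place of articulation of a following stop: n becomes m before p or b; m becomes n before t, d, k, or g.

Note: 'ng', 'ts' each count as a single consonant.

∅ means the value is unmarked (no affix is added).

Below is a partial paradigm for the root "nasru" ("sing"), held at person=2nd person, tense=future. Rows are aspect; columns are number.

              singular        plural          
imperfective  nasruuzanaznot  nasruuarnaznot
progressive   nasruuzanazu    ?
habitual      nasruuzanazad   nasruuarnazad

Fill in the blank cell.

Attach person 2nd person -u → nasruu.
Attach number plural -ar (after vowel 'u') → nasruuar.
Attach tense future -naz → nasruuarnaz.
Attach aspect progressive -i → nasruuarnazi.
Apply vowel harmony: nasruuarnazi → nasruuarnazu.
Nasal assimilation: no change.

nasruuarnazu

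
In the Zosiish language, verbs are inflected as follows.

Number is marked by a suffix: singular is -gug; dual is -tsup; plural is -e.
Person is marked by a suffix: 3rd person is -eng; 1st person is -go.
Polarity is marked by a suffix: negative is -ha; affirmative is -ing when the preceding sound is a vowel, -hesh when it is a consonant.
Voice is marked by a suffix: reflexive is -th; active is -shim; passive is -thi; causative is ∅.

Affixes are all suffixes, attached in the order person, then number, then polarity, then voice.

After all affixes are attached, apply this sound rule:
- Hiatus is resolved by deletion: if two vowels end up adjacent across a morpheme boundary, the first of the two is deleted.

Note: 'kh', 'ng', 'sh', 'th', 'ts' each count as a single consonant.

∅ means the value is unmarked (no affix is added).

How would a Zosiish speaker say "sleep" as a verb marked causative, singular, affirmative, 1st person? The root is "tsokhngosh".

Attach person 1st person -go → tsokhngoshgo.
Attach number singular -gug → tsokhngoshgogug.
Attach polarity affirmative -hesh (after consonant 'g') → tsokhngoshgogughesh.
voice = causative: zero marking, form stays tsokhngoshgogughesh.
Vowel deletion: no change.

tsokhngoshgogughesh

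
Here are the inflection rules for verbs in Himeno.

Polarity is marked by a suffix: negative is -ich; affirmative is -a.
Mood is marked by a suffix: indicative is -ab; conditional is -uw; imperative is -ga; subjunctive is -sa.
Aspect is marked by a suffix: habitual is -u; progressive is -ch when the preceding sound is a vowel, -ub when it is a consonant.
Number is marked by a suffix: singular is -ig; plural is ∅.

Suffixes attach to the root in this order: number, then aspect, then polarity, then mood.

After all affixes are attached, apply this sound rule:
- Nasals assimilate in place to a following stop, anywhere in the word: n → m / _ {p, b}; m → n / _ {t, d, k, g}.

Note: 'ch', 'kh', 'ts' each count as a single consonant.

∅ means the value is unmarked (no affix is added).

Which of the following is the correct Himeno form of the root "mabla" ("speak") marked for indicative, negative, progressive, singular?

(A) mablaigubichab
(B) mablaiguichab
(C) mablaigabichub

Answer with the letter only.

Attach number singular -ig → mablaig.
Attach aspect progressive -ub (after consonant 'g') → mablaigub.
Attach polarity negative -ich → mablaigubich.
Attach mood indicative -ab → mablaigubichab.
Nasal assimilation: no change.
So the correct form is mablaigubichab, option (A).
(B) mablaiguichab is wrong: it uses habitual instead of progressive for aspect.
(C) mablaigabichub is wrong: it has the affixes in the wrong order.

A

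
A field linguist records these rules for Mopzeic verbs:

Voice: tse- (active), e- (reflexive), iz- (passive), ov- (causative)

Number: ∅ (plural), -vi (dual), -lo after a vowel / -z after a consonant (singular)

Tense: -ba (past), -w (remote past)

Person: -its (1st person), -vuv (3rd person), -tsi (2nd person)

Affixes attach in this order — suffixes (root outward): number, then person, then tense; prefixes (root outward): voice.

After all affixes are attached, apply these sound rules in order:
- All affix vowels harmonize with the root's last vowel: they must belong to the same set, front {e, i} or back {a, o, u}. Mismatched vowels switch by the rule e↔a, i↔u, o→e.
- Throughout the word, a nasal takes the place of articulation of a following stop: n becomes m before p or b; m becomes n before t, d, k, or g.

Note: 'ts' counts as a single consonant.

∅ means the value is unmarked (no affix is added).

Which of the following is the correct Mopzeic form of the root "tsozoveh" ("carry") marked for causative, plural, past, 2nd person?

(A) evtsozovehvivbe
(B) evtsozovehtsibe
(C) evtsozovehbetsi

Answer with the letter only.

B

number = plural: zero marking, form stays tsozoveh.
Attach person 2nd person -tsi → tsozovehtsi.
Attach voice causative ov- → ovtsozovehtsi.
Attach tense past -ba → ovtsozovehtsiba.
Apply vowel harmony: ovtsozovehtsiba → evtsozovehtsibe.
Nasal assimilation: no change.
So the correct form is evtsozovehtsibe, option (B).
(A) evtsozovehvivbe is wrong: it uses 3rd person instead of 2nd person for person.
(C) evtsozovehbetsi is wrong: it has the affixes in the wrong order.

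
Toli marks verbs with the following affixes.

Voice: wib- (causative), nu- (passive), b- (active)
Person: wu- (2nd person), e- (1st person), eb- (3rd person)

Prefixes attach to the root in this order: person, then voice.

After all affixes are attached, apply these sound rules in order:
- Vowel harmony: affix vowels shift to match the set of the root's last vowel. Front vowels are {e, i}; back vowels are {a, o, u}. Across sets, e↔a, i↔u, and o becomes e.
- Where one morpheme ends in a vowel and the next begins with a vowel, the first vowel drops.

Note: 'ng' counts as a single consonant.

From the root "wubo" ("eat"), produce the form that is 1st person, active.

bawubo

Attach person 1st person e- → ewubo.
Attach voice active b- → bewubo.
Apply vowel harmony: bewubo → bawubo.
Vowel deletion: no change.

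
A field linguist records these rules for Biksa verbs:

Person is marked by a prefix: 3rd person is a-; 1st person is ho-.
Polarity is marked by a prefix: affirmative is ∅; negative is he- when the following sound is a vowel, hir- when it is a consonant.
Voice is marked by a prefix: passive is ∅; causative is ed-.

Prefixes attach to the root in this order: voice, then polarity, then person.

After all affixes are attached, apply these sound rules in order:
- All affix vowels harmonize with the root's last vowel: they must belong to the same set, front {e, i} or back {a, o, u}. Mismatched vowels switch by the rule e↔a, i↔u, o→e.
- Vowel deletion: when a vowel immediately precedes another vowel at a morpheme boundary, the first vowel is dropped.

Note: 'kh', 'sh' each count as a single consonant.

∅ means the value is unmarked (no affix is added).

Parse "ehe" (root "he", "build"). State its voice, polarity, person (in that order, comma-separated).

passive, affirmative, 3rd person

Segment: a-he.
voice: ∅ → passive.
polarity: ∅ → affirmative.
person: a- → 3rd person.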